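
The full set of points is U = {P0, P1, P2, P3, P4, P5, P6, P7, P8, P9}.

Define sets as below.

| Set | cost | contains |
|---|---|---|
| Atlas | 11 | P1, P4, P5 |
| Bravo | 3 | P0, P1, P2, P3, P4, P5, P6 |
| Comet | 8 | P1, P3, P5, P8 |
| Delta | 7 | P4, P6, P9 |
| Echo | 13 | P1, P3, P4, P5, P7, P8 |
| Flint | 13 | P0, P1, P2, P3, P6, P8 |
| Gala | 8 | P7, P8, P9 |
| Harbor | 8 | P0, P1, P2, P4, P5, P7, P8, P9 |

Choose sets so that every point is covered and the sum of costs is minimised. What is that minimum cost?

11

Bravo, Harbor together cover every point (Bravo ∪ Harbor = {P0, P1, P2, P3, P4, P5, P6, P7, P8, P9}); total cost 3 + 8 = 11.
No covering selection has total cost below 11.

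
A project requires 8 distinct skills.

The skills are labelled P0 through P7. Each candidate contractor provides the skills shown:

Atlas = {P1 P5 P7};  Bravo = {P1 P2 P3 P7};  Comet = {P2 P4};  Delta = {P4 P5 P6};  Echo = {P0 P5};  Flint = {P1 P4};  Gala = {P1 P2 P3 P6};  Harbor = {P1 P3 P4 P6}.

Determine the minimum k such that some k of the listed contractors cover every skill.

Take {Bravo, Delta, Echo}. Their union is {P0, P1, P2, P3, P4, P5, P6, P7}, which is all 8 skills.
Only Echo contains P0, so Echo is forced; the remaining 6 skills need at least 2 more contractors (each remaining contractor adds at most 4) — so at least 3 contractors are needed, and 3 is optimal.

3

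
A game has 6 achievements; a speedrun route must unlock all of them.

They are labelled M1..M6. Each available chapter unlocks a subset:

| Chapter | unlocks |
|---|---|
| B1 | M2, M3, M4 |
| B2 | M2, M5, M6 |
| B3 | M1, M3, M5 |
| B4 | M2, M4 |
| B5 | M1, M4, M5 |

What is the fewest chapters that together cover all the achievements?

3

B1 and B2 and B5 together: B1 ∪ B2 ∪ B5 = {M1, M2, M3, M4, M5, M6} — every achievement is covered.
Only B2 contains M6, so B2 is forced; the remaining 3 achievements need at least 2 more chapters (each remaining chapter adds at most 2) — so at least 3 chapters are needed, and 3 is optimal.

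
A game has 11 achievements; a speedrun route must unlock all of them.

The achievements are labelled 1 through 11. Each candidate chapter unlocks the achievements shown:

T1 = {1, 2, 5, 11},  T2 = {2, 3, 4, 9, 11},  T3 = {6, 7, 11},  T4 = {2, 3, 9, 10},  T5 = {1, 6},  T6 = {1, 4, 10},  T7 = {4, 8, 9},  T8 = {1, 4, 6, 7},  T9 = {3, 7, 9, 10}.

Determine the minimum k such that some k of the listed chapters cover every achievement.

Take {T1, T5, T7, T9}. Their union is {1, 2, 3, 4, 5, 6, 7, 8, 9, 10, 11}, which is all 11 achievements.
No 3 of the 9 chapters cover everything (all 84 combinations miss at least one achievement), so 4 is optimal.

4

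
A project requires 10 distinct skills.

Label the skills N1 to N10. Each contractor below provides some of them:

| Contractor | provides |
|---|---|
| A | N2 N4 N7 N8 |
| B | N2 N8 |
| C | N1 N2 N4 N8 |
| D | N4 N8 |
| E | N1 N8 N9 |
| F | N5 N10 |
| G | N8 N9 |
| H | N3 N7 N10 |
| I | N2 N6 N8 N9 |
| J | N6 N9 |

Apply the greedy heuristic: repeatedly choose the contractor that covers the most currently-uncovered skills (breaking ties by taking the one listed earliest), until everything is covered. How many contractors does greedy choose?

5

Greedy: pick A (covers 4 new) → pick E (covers 2 new) → pick F (covers 2 new) → pick H (covers 1 new) → pick I (covers 1 new). Total picks: 5.
(The true minimum cover uses only 4 contractors, so greedy is not optimal here.)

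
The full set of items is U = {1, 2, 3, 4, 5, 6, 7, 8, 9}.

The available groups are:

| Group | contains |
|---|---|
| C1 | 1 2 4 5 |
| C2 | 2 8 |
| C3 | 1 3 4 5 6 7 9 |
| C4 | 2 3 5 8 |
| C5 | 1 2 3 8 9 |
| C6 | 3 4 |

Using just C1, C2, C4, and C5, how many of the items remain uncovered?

2

Union of C1, C2, C4, C5 = {1, 2, 3, 4, 5, 8, 9}.
Not covered: 6, 7 — 2 items.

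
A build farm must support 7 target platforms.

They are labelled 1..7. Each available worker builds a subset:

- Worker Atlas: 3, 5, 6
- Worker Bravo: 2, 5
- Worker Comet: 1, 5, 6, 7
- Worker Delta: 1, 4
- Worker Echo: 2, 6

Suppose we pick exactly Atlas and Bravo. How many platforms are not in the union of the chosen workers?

Union of Atlas, Bravo = {2, 3, 5, 6}.
Not covered: 1, 4, 7 — 3 platforms.

3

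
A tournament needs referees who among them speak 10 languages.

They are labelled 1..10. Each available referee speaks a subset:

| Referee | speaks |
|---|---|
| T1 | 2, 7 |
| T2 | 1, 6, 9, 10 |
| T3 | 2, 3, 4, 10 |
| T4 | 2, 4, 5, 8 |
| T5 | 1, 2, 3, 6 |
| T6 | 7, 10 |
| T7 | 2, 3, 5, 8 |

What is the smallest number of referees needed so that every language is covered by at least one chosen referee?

4

T1 and T2 and T3 and T7 together: T1 ∪ T2 ∪ T3 ∪ T7 = {1, 2, 3, 4, 5, 6, 7, 8, 9, 10} — every language is covered.
No 3 of the 7 referees cover everything (all 35 combinations miss at least one language), so 4 is optimal.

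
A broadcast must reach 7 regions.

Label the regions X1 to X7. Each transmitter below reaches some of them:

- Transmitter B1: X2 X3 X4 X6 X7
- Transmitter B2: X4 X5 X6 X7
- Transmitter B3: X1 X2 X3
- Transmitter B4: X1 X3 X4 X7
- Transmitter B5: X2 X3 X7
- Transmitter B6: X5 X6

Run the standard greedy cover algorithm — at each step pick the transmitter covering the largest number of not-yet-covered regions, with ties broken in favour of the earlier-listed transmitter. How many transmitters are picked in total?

Greedy: pick B1 (covers 5 new) → pick B2 (covers 1 new) → pick B3 (covers 1 new). Total picks: 3.
(The true minimum cover uses only 2 transmitters, so greedy is not optimal here.)

3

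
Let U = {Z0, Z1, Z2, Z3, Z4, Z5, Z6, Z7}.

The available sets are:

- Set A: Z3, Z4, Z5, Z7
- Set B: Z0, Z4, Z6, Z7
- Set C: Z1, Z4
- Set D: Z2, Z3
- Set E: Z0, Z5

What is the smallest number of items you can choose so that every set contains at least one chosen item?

3

The 3 items {Z0, Z2, Z4} hit every set.
The sets C, D, E are pairwise disjoint, so any hitting set needs a separate item for each — at least 3. Hence 3 is optimal.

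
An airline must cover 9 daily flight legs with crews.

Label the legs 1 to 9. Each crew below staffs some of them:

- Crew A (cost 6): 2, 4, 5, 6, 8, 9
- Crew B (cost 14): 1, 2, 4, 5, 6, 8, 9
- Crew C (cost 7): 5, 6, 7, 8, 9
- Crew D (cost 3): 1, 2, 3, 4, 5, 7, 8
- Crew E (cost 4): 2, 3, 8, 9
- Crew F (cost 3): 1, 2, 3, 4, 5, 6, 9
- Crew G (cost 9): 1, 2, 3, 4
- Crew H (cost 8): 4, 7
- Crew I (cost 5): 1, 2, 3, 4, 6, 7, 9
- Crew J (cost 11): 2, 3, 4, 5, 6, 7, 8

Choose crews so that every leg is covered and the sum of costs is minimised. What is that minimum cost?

D, F together cover every leg (D ∪ F = {1, 2, 3, 4, 5, 6, 7, 8, 9}); total cost 3 + 3 = 6.
No covering selection has total cost below 6.

6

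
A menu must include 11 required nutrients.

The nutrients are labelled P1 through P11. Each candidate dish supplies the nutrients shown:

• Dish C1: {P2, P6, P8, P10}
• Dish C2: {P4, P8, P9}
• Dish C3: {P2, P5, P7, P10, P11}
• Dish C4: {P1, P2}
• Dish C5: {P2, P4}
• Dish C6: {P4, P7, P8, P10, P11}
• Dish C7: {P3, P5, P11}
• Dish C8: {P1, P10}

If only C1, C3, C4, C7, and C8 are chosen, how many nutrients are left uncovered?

Union of C1, C3, C4, C7, C8 = {P1, P2, P3, P5, P6, P7, P8, P10, P11}.
Not covered: P4, P9 — 2 nutrients.

2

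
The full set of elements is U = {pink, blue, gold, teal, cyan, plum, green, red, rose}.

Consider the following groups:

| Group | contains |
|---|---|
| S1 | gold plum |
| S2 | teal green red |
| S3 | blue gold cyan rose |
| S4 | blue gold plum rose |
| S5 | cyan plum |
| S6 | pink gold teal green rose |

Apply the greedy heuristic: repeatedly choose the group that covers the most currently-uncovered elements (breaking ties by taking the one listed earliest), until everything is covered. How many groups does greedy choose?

4

Greedy: pick S6 (covers 5 new) → pick S3 (covers 2 new) → pick S1 (covers 1 new) → pick S2 (covers 1 new). Total picks: 4.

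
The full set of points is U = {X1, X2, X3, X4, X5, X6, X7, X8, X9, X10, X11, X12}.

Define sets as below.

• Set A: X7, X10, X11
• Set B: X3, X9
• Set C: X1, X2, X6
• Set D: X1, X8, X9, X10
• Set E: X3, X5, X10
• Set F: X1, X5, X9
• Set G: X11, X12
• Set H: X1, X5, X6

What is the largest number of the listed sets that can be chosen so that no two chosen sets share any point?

A, B, C are pairwise disjoint (A={X7,X10,X11}; B={X3,X9}; C={X1,X2,X6}).
Every remaining set overlaps one of these, and no 4 of the listed sets are pairwise disjoint, so 3 is the maximum.

3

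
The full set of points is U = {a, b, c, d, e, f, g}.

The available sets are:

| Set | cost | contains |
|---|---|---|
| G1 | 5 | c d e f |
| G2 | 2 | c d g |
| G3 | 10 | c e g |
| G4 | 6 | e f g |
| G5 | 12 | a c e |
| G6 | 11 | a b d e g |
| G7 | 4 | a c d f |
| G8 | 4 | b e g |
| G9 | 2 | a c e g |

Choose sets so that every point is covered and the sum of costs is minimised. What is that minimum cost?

8

G7, G8 together cover every point (G7 ∪ G8 = {a, b, c, d, e, f, g}); total cost 4 + 4 = 8.
The greedy pick G9, G2, G7, G8 costs 12; no covering selection beats 8.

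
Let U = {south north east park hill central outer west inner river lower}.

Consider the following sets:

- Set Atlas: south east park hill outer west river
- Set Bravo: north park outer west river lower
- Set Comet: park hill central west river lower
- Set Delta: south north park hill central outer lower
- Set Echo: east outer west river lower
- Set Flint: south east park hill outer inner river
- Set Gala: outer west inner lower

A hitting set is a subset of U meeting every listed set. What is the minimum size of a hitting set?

The 2 points {park, lower} hit every set.
No single point lies in every set, so at least 2 are needed and 2 is optimal.

2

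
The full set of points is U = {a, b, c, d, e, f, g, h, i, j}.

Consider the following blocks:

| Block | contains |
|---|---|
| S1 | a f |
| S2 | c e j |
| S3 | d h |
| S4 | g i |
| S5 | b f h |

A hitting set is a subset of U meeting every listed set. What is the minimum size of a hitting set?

4

Take T = {c, d, f, i}. Each listed block contains at least one of these, so T is a hitting set of size 4.
The blocks S1, S2, S3, S4 are pairwise disjoint, so any hitting set needs a separate point for each — at least 4. Hence 4 is optimal.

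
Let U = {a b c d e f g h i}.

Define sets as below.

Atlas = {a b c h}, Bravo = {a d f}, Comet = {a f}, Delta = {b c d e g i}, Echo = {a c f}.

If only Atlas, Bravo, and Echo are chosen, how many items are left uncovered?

3

Union of Atlas, Bravo, Echo = {a, b, c, d, f, h}.
Not covered: e, g, i — 3 items.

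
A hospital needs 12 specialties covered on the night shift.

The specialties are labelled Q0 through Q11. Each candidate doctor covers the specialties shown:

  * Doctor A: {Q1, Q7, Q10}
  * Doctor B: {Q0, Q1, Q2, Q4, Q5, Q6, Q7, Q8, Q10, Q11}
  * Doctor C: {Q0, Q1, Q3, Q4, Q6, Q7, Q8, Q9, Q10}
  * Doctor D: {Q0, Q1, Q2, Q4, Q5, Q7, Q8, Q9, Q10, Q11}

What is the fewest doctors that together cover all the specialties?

2

Take {C, D}. Their union is {Q0, Q1, Q2, Q3, Q4, Q5, Q6, Q7, Q8, Q9, Q10, Q11}, which is all 12 specialties.
No single doctor has all 12 specialties (the largest, B, has 10), so 2 is optimal.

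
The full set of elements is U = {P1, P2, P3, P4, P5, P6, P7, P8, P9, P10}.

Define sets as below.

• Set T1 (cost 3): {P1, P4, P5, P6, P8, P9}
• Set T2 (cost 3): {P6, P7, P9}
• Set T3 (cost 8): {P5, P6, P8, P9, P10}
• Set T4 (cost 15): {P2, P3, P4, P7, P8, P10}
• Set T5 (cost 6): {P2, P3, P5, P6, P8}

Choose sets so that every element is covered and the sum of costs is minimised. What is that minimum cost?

T1, T4 together cover every element (T1 ∪ T4 = {P1, P2, P3, P4, P5, P6, P7, P8, P9, P10}); total cost 3 + 15 = 18.
The greedy pick T1, T2, T5, T3 costs 20; no covering selection beats 18.

18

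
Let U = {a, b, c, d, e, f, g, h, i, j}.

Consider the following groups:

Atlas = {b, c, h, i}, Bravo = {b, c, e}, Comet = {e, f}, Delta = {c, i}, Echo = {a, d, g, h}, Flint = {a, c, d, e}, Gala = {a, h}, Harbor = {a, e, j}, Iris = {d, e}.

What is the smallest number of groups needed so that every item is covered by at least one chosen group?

4

Take {Atlas, Comet, Echo, Harbor}. Their union is {a, b, c, d, e, f, g, h, i, j}, which is all 10 items.
No 3 of the 9 groups cover everything (all 84 combinations miss at least one item), so 4 is optimal.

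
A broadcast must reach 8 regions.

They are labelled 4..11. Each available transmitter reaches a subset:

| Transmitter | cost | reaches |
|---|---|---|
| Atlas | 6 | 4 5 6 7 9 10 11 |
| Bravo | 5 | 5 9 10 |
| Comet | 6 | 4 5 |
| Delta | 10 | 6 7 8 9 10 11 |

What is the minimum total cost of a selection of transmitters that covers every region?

Comet, Delta together cover every region (Comet ∪ Delta = {4, 5, 6, 7, 8, 9, 10, 11}); total cost 6 + 10 = 16.
No covering selection has total cost below 16.

16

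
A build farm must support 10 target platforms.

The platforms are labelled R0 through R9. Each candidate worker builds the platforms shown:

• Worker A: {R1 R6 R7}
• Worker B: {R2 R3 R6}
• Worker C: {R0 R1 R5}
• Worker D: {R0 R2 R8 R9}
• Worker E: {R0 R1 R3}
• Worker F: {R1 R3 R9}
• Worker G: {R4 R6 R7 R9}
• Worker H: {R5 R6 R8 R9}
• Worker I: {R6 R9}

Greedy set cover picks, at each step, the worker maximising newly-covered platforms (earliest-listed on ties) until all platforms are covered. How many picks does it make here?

5

Greedy: pick D (covers 4 new) → pick A (covers 3 new) → pick B (covers 1 new) → pick C (covers 1 new) → pick G (covers 1 new). Total picks: 5.
(The true minimum cover uses only 4 workers, so greedy is not optimal here.)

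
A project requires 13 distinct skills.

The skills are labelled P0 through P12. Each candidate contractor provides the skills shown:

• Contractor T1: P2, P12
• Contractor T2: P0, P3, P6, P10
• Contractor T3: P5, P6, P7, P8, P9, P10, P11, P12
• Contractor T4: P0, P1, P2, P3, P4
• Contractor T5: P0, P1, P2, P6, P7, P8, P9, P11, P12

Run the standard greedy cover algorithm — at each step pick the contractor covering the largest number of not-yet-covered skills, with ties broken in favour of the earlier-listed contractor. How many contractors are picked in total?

4

Greedy: pick T5 (covers 9 new) → pick T2 (covers 2 new) → pick T3 (covers 1 new) → pick T4 (covers 1 new). Total picks: 4.
(The true minimum cover uses only 2 contractors, so greedy is not optimal here.)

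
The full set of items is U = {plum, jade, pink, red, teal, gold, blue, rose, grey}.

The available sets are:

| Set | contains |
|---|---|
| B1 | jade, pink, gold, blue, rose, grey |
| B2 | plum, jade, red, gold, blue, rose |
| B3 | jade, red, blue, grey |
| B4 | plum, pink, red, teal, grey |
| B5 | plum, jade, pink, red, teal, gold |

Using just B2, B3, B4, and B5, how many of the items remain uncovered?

Union of B2, B3, B4, B5 = {plum, jade, pink, red, teal, gold, blue, rose, grey} — that's every item, so 0 are uncovered.

0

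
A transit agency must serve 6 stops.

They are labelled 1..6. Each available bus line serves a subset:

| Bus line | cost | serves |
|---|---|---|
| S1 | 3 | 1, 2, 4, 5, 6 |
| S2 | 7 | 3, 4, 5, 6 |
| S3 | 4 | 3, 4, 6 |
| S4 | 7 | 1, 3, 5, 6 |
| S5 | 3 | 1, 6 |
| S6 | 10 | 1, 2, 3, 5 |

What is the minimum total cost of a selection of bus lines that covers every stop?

S1, S3 together cover every stop (S1 ∪ S3 = {1, 2, 3, 4, 5, 6}); total cost 3 + 4 = 7.
No covering selection has total cost below 7.

7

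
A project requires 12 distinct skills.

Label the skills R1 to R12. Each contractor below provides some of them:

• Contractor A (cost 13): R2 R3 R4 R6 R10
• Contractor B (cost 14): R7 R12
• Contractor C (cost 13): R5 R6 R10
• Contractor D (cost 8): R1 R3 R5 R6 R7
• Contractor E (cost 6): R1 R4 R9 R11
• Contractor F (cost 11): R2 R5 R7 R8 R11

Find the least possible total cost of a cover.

A, B, E, F together cover every skill (A ∪ B ∪ E ∪ F = {R1, R2, R3, R4, R5, R6, R7, R8, R9, R10, R11, R12}); total cost 13 + 14 + 6 + 11 = 44.
The greedy pick E, D, F, A, B costs 52; no covering selection beats 44.

44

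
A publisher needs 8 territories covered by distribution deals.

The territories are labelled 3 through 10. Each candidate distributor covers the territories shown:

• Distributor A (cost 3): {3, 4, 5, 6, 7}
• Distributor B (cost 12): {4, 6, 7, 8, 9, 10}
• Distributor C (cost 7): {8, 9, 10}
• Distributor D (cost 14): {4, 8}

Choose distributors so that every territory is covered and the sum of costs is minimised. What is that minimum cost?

A, C together cover every territory (A ∪ C = {3, 4, 5, 6, 7, 8, 9, 10}); total cost 3 + 7 = 10.
No covering selection has total cost below 10.

10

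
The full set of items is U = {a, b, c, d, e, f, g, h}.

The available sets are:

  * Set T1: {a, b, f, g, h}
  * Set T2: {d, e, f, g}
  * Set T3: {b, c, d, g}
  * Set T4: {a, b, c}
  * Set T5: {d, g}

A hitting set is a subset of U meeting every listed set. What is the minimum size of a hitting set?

Take T = {a, g}. Each listed set contains at least one of these, so T is a hitting set of size 2.
The sets T2, T4 are pairwise disjoint, so any hitting set needs a separate item for each — at least 2. Hence 2 is optimal.

2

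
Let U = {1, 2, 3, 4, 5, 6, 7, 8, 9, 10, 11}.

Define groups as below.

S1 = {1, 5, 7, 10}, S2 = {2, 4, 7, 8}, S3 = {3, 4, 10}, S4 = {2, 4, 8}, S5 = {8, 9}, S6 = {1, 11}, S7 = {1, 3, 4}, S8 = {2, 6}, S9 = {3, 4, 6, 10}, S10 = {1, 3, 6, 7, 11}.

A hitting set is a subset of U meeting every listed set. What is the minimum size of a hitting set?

4

Take H = {1, 2, 4, 8}. Each listed group contains at least one of these, so H is a hitting set of size 4.
The groups S3, S5, S6, S8 are pairwise disjoint, so any hitting set needs a separate point for each — at least 4. Hence 4 is optimal.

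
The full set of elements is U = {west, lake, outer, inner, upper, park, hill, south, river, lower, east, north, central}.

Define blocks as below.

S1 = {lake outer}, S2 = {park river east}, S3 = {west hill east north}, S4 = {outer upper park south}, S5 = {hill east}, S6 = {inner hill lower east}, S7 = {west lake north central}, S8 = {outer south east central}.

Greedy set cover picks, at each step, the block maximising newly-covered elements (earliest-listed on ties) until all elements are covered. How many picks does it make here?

Greedy: pick S3 (covers 4 new) → pick S4 (covers 4 new) → pick S6 (covers 2 new) → pick S7 (covers 2 new) → pick S2 (covers 1 new). Total picks: 5.
(The true minimum cover uses only 4 blocks, so greedy is not optimal here.)

5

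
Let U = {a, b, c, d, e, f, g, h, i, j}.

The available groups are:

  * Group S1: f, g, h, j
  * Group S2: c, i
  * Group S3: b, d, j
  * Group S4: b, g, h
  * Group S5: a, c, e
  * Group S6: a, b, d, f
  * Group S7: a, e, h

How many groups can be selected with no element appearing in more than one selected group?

3

S2, S3, S7 are pairwise disjoint (S2={c,i}; S3={b,d,j}; S7={a,e,h}).
Every remaining group overlaps one of these, and no 4 of the listed groups are pairwise disjoint, so 3 is the maximum.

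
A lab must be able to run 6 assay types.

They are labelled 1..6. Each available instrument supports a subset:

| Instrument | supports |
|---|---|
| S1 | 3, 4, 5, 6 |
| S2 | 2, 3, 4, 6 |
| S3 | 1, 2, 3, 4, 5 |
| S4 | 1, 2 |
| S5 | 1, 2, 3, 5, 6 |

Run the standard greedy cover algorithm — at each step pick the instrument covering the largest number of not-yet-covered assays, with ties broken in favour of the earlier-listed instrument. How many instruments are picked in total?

2

Greedy: pick S3 (covers 5 new) → pick S1 (covers 1 new). Total picks: 2.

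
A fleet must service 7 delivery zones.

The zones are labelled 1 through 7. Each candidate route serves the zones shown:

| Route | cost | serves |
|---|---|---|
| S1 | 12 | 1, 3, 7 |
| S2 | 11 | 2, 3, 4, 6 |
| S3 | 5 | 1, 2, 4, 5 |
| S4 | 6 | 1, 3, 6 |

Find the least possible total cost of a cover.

S1, S3, S4 together cover every zone (S1 ∪ S3 ∪ S4 = {1, 2, 3, 4, 5, 6, 7}); total cost 12 + 5 + 6 = 23.
No covering selection has total cost below 23.

23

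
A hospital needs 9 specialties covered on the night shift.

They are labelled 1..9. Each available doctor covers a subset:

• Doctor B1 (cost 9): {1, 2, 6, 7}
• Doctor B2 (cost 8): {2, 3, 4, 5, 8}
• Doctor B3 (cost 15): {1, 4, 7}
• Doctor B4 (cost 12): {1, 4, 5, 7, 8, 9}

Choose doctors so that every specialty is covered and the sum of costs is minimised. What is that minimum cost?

29

B1, B2, B4 together cover every specialty (B1 ∪ B2 ∪ B4 = {1, 2, 3, 4, 5, 6, 7, 8, 9}); total cost 9 + 8 + 12 = 29.
No covering selection has total cost below 29.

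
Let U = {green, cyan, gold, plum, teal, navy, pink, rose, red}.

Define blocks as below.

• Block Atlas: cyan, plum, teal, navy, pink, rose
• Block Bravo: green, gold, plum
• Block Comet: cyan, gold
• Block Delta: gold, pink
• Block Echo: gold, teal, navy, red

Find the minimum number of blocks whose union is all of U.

Take {Atlas, Bravo, Echo}. Their union is {green, cyan, gold, plum, teal, navy, pink, rose, red}, which is all 9 points.
Only Bravo contains green, so Bravo is forced; the remaining 6 points need at least 2 more blocks (each remaining block adds at most 5) — so at least 3 blocks are needed, and 3 is optimal.

3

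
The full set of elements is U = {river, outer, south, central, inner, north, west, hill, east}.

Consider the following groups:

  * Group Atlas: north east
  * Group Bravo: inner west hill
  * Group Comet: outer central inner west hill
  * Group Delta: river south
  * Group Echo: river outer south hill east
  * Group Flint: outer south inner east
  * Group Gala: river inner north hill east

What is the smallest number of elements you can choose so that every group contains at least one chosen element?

Take H = {river, inner, east}. Each listed group contains at least one of these, so H is a hitting set of size 3.
The groups Atlas, Comet, Delta are pairwise disjoint, so any hitting set needs a separate element for each — at least 3. Hence 3 is optimal.

3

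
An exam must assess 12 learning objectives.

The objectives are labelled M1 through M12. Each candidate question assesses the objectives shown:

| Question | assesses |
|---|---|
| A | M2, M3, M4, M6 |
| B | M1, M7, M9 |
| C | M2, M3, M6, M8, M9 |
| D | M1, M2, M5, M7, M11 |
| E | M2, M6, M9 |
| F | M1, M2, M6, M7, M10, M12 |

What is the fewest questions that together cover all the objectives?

Take {A, C, D, F}. Their union is {M1, M2, M3, M4, M5, M6, M7, M8, M9, M10, M11, M12}, which is all 12 objectives.
No 3 of the 6 questions cover everything (all 20 combinations miss at least one objective), so 4 is optimal.

4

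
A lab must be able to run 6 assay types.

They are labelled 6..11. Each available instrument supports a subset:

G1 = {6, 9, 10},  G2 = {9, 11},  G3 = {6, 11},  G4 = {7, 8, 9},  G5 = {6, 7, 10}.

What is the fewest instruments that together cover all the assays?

Take {G3, G4, G5}. Their union is {6, 7, 8, 9, 10, 11}, which is all 6 assays.
Only G4 contains 8, so G4 is forced; the remaining 3 assays need at least 2 more instruments (each remaining instrument adds at most 2) — so at least 3 instruments are needed, and 3 is optimal.

3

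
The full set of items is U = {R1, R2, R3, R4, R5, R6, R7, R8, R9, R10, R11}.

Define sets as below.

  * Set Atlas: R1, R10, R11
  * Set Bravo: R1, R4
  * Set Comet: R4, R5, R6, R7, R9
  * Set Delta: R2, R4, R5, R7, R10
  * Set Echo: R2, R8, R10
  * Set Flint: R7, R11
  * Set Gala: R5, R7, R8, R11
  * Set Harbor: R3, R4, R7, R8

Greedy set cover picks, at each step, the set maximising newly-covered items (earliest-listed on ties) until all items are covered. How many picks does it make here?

4

Greedy: pick Comet (covers 5 new) → pick Atlas (covers 3 new) → pick Echo (covers 2 new) → pick Harbor (covers 1 new). Total picks: 4.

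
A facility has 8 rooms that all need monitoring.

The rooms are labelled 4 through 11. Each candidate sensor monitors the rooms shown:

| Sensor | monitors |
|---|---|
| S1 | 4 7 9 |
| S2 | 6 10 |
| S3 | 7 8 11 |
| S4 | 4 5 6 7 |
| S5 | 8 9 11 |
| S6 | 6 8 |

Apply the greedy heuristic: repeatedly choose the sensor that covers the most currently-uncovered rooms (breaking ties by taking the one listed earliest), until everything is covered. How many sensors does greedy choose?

Greedy: pick S4 (covers 4 new) → pick S5 (covers 3 new) → pick S2 (covers 1 new). Total picks: 3.

3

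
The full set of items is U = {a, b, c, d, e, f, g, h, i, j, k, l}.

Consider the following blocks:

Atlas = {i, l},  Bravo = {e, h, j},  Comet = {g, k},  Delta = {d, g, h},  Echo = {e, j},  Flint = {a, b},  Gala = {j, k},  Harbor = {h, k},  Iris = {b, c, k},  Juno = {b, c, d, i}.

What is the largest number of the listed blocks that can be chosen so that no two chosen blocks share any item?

Atlas, Delta, Echo, Flint are pairwise disjoint (Atlas={i,l}; Delta={d,g,h}; Echo={e,j}; Flint={a,b}).
Every remaining block overlaps one of these, and no 5 of the listed blocks are pairwise disjoint, so 4 is the maximum.

4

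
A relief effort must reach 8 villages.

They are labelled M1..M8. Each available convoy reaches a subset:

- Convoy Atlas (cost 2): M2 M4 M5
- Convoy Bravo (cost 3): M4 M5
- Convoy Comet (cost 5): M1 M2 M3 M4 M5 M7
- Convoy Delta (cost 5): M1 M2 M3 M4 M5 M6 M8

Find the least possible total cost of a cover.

Comet, Delta together cover every village (Comet ∪ Delta = {M1, M2, M3, M4, M5, M6, M7, M8}); total cost 5 + 5 = 10.
The greedy pick Atlas, Delta, Comet costs 12; no covering selection beats 10.

10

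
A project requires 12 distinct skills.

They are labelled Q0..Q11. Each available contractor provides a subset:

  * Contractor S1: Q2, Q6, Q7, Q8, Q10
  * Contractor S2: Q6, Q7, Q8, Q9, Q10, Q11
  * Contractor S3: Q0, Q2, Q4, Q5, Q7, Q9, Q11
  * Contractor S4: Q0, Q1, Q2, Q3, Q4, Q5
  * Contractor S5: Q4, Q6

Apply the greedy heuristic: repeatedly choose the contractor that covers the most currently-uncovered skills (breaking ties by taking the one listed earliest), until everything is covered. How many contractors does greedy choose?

Greedy: pick S3 (covers 7 new) → pick S1 (covers 3 new) → pick S4 (covers 2 new). Total picks: 3.
(The true minimum cover uses only 2 contractors, so greedy is not optimal here.)

3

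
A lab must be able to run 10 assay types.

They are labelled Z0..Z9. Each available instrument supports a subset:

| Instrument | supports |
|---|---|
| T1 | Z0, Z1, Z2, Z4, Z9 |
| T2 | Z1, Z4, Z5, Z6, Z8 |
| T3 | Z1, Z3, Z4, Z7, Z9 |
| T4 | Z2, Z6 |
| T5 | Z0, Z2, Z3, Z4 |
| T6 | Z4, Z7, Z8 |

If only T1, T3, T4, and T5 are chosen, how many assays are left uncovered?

Union of T1, T3, T4, T5 = {Z0, Z1, Z2, Z3, Z4, Z6, Z7, Z9}.
Not covered: Z5, Z8 — 2 assays.

2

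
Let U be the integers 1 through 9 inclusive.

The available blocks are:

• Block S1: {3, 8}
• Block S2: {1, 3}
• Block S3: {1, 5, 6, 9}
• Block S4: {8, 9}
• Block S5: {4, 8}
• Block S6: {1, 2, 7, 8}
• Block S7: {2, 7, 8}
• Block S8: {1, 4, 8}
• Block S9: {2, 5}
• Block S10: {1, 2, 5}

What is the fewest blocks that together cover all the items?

4

S2 and S3 and S6 and S8 together: S2 ∪ S3 ∪ S6 ∪ S8 = {1, 2, 3, 4, 5, 6, 7, 8, 9} — every item is covered.
No 3 of the 10 blocks cover everything (all 120 combinations miss at least one item), so 4 is optimal.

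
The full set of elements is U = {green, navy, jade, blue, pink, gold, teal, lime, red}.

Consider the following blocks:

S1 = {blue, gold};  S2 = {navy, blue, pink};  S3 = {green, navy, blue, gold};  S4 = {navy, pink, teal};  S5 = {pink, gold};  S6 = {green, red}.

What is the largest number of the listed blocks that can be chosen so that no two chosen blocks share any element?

S1, S4, S6 are pairwise disjoint (S1={blue,gold}; S4={navy,pink,teal}; S6={green,red}).
Every remaining block overlaps one of these, and no 4 of the listed blocks are pairwise disjoint, so 3 is the maximum.

3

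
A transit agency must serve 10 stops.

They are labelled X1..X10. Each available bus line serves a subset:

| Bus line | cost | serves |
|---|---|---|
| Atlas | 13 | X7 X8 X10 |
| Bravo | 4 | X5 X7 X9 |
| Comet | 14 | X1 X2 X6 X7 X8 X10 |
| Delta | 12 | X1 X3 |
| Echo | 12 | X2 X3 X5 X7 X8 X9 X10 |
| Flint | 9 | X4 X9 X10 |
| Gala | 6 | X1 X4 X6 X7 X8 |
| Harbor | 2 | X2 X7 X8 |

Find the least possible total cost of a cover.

18

Echo, Gala together cover every stop (Echo ∪ Gala = {X1, X2, X3, X4, X5, X6, X7, X8, X9, X10}); total cost 12 + 6 = 18.
The greedy pick Harbor, Bravo, Gala, Echo costs 24; no covering selection beats 18.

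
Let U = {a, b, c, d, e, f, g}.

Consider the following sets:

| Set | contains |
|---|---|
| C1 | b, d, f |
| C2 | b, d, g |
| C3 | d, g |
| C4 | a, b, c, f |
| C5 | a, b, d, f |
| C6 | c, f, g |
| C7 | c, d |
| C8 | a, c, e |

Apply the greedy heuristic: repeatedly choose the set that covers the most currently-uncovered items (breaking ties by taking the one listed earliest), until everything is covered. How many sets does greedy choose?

3

Greedy: pick C4 (covers 4 new) → pick C2 (covers 2 new) → pick C8 (covers 1 new). Total picks: 3.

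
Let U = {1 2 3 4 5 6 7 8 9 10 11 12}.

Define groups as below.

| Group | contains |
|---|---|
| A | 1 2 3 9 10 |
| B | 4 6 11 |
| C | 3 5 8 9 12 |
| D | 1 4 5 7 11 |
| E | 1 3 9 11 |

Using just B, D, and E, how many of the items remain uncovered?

Union of B, D, E = {1, 3, 4, 5, 6, 7, 9, 11}.
Not covered: 2, 8, 10, 12 — 4 items.

4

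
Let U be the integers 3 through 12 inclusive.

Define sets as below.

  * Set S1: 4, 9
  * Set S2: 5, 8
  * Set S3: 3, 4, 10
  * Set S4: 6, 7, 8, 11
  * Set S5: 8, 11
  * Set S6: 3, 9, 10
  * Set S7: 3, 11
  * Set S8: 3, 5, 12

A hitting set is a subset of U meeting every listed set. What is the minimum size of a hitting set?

H = {3, 8, 9} meets every set (each contains at least one member of H), and |H| = 3.
The sets S1, S4, S8 are pairwise disjoint, so any hitting set needs a separate item for each — at least 3. Hence 3 is optimal.

3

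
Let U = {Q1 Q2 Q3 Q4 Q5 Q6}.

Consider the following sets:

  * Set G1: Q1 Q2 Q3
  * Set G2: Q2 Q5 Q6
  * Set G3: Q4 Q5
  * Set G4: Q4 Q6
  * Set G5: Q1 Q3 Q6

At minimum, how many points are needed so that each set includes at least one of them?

Take H = {Q3, Q5, Q6}. Each listed set contains at least one of these, so H is a hitting set of size 3.
No choice of 2 points meets every set, so 3 is the minimum.

3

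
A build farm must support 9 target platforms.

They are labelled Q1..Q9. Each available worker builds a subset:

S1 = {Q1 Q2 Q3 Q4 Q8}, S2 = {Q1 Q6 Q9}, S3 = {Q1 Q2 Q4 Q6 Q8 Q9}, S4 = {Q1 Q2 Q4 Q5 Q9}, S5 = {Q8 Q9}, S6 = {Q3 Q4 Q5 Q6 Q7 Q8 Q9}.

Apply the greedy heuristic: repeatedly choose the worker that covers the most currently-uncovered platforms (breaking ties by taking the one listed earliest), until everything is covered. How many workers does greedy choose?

2

Greedy: pick S6 (covers 7 new) → pick S1 (covers 2 new). Total picks: 2.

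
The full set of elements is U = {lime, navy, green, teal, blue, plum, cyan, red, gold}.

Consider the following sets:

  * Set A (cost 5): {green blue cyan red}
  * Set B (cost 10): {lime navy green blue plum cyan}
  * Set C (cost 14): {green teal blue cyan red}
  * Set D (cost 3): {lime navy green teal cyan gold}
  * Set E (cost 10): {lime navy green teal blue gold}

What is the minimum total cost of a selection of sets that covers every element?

18

A, B, D together cover every element (A ∪ B ∪ D = {lime, navy, green, teal, blue, plum, cyan, red, gold}); total cost 5 + 10 + 3 = 18.
No covering selection has total cost below 18.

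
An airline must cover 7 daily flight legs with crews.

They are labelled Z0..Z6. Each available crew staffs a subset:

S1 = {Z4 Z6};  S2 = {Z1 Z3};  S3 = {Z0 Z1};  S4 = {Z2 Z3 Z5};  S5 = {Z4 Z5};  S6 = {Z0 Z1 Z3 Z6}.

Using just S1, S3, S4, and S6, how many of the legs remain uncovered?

0

Union of S1, S3, S4, S6 = {Z0, Z1, Z2, Z3, Z4, Z5, Z6} — that's every leg, so 0 are uncovered.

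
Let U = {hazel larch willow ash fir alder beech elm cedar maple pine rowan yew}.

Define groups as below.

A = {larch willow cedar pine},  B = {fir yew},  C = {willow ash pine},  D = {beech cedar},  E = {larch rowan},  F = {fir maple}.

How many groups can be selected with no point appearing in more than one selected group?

4

B, C, D, E are pairwise disjoint (B={fir,yew}; C={willow,ash,pine}; D={beech,cedar}; E={larch,rowan}).
Every remaining group overlaps one of these, and no 5 of the listed groups are pairwise disjoint, so 4 is the maximum.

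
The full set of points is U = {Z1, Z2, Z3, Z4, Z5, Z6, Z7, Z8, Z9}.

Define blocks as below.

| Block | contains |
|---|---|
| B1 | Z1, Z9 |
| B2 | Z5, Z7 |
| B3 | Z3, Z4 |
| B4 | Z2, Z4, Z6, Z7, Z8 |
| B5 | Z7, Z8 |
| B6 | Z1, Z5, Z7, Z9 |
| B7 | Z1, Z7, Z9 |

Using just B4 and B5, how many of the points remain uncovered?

4

Union of B4, B5 = {Z2, Z4, Z6, Z7, Z8}.
Not covered: Z1, Z3, Z5, Z9 — 4 points.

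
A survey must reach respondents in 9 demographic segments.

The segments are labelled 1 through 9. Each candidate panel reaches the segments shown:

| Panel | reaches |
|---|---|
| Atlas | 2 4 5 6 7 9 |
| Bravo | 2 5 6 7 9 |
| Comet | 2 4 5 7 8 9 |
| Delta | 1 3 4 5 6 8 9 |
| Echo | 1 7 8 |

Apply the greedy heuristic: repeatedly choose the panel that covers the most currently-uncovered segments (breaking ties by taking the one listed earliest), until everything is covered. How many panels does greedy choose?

Greedy: pick Delta (covers 7 new) → pick Atlas (covers 2 new). Total picks: 2.

2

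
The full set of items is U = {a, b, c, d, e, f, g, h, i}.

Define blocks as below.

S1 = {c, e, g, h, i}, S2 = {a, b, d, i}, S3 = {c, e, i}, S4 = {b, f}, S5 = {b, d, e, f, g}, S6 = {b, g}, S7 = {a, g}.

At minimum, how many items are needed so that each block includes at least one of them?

The 3 items {b, g, i} hit every block.
The blocks S3, S4, S7 are pairwise disjoint, so any hitting set needs a separate item for each — at least 3. Hence 3 is optimal.

3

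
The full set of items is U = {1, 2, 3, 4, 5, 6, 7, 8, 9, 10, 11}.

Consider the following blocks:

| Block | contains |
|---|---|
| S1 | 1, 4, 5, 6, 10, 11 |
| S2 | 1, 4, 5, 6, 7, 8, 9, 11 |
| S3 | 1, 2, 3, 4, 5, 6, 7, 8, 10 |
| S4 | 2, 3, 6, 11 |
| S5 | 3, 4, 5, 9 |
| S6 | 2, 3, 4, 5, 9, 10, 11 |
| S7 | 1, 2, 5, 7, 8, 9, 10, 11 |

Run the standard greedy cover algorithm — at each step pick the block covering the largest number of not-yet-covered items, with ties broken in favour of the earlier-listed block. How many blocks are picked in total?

Greedy: pick S3 (covers 9 new) → pick S2 (covers 2 new). Total picks: 2.

2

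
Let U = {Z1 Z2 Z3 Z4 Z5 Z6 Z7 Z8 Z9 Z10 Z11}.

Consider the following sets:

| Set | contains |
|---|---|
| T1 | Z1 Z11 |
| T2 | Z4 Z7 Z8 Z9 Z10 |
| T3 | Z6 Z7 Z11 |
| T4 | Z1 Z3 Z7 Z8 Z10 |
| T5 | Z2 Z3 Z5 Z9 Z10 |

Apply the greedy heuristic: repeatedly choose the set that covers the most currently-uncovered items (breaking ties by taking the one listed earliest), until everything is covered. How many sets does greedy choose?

Greedy: pick T2 (covers 5 new) → pick T5 (covers 3 new) → pick T1 (covers 2 new) → pick T3 (covers 1 new). Total picks: 4.

4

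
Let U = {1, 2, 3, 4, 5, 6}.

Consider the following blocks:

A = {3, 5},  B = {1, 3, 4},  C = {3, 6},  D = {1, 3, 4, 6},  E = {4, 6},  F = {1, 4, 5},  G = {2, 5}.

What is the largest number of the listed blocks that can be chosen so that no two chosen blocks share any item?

2

B, G are pairwise disjoint (B={1,3,4}; G={2,5}).
Every remaining block overlaps one of these, and no 3 of the listed blocks are pairwise disjoint, so 2 is the maximum.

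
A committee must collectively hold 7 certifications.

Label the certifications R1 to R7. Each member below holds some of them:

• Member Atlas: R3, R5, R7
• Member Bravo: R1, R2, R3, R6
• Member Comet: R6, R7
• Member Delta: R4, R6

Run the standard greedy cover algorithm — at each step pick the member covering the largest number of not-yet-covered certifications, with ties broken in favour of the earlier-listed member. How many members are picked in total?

Greedy: pick Bravo (covers 4 new) → pick Atlas (covers 2 new) → pick Delta (covers 1 new). Total picks: 3.

3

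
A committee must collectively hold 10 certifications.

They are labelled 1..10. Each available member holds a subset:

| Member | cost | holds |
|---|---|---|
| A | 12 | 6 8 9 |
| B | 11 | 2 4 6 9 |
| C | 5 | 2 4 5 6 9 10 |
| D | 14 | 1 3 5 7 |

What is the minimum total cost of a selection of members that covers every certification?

A, C, D together cover every certification (A ∪ C ∪ D = {1, 2, 3, 4, 5, 6, 7, 8, 9, 10}); total cost 12 + 5 + 14 = 31.
No covering selection has total cost below 31.

31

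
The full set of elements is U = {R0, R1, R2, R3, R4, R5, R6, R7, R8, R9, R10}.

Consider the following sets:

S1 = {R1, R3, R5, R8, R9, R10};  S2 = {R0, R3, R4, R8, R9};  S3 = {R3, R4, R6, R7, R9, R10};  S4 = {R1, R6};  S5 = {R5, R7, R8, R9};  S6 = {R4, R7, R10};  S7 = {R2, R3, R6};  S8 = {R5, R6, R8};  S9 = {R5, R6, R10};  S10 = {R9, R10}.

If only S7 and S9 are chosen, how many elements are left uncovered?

6

Union of S7, S9 = {R2, R3, R5, R6, R10}.
Not covered: R0, R1, R4, R7, R8, R9 — 6 elements.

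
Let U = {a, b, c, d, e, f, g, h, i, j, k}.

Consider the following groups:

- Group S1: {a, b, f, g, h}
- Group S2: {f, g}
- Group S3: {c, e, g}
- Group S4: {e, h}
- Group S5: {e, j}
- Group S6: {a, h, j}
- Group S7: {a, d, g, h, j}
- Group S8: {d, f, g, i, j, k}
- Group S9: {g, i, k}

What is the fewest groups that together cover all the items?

3

S1 and S3 and S8 together: S1 ∪ S3 ∪ S8 = {a, b, c, d, e, f, g, h, i, j, k} — every item is covered.
Only S1 contains b, so S1 is forced; the remaining 6 items need at least 2 more groups (each remaining group adds at most 4) — so at least 3 groups are needed, and 3 is optimal.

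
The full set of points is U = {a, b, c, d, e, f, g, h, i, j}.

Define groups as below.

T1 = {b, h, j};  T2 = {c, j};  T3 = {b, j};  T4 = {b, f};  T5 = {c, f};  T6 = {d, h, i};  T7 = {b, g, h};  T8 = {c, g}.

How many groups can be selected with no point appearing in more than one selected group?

3

T3, T6, T8 are pairwise disjoint (T3={b,j}; T6={d,h,i}; T8={c,g}).
Every remaining group overlaps one of these, and no 4 of the listed groups are pairwise disjoint, so 3 is the maximum.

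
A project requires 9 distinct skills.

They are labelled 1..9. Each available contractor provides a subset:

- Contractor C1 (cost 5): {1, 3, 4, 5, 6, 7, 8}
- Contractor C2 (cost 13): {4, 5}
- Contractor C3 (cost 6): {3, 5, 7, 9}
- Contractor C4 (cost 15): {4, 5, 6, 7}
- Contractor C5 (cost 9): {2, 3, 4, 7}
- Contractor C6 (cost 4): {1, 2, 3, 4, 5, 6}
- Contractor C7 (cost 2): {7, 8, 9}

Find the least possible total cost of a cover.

6

C6, C7 together cover every skill (C6 ∪ C7 = {1, 2, 3, 4, 5, 6, 7, 8, 9}); total cost 4 + 2 = 6.
No covering selection has total cost below 6.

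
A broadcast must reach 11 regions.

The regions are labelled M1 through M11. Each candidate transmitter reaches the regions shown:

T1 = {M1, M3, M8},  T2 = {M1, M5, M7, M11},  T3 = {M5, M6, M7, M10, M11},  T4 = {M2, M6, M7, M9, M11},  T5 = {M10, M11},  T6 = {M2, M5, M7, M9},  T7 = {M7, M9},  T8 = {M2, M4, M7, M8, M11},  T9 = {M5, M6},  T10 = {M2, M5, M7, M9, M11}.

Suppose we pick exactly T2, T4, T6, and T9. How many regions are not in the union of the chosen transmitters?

Union of T2, T4, T6, T9 = {M1, M2, M5, M6, M7, M9, M11}.
Not covered: M3, M4, M8, M10 — 4 regions.

4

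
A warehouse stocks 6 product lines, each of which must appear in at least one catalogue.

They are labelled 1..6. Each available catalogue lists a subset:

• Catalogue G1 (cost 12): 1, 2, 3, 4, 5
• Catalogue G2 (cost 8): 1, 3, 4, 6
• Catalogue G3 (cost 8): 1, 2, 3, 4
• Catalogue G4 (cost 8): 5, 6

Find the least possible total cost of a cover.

16

G3, G4 together cover every product (G3 ∪ G4 = {1, 2, 3, 4, 5, 6}); total cost 8 + 8 = 16.
The greedy pick G2, G1 costs 20; no covering selection beats 16.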